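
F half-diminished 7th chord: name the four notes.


Half-diminished 7th chord = root + minor 3rd + diminished 5th + minor 7th
Seventh chords stack in thirds, so the letter names are F-A-C-E
Root: F
Minor 3rd above F: Ab
Diminished 5th above F: Cb
Minor 7th above F: Eb
Chord = F Ab Cb Eb


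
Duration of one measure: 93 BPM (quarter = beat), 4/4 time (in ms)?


Quarter-note beat duration = 60000 / 93 ms
Beats per measure (4/4) = 4
One measure = 4 × 60000 / 93 = 240000 / 93 ms
= 2580.6 ms


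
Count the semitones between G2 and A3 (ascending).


Reasoning:
Absolute semitone position = octave×12 + chromatic position
G2: 2×12 + 7 = 31
A3: 3×12 + 9 = 45
Difference = 45 - 31 = 14
= 14 semitones


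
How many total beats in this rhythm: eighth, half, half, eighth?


Let's work it out.
Beat values:
  eighth = 0.5 beats
  half = 2 beats
  half = 2 beats
  eighth = 0.5 beats
Sum = 0.5 + 2 + 2 + 0.5
= 5 beats


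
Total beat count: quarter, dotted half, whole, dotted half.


Working:
Beat values:
  quarter = 1 beat
  dotted half = 3 beats
  whole = 4 beats
  dotted half = 3 beats
Sum = 1 + 3 + 4 + 3
= 11 beats


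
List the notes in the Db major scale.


Step by step:
Major scale pattern: W-W-H-W-W-W-H (2-2-1-2-2-2-1 semitones)
Starting from Db:
  Db + 2 semitones → Eb
  Eb + 2 semitones → F
  F + 1 semitone → Gb
  Gb + 2 semitones → Ab
  Ab + 2 semitones → Bb
  Bb + 2 semitones → C
  C + 1 semitone → Db
Scale = Db Eb F Gb Ab Bb C


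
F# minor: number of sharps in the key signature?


Working:
Sharp minor keys follow the circle of fifths: A(0), E(1), B(2), F#(3), C#(4), G#(5), D#(6), A#(7)
F# minor has 3 sharps
Order of sharps: F# C# G# D# A# E# B# → first 3: F#, C#, G#
= 3 sharps


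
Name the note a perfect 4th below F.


Reasoning:
A 4th spans 4 letter names, so from F we land on C
A perfect 4th = 5 semitones below F
Spell C at that pitch: C
= C


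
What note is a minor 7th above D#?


Step by step:
A 7th spans 7 letter names, so from D we land on C
A minor 7th = 10 semitones above D#
Spell C at that pitch: C#
= C#


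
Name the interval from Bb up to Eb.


Solution.
Letter names: B → E spans 4 letter names → a 4th
Semitones: Bb → Eb = 5 half-steps
A 4th of 5 semitones is a perfect 4th
= perfect 4th


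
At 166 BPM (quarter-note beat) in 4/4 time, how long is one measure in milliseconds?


Reasoning:
Quarter-note beat duration = 60000 / 166 ms
Beats per measure (4/4) = 4
One measure = 4 × 60000 / 166 = 240000 / 166 ms
= 1445.8 ms


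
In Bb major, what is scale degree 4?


Let's work it out.
Major scale pattern: W-W-H-W-W-W-H (2-2-1-2-2-2-1 semitones)
Starting from Bb:
  Bb + 2 semitones → C
  C + 2 semitones → D
  D + 1 semitone → Eb
  Eb + 2 semitones → F
  F + 2 semitones → G
  G + 2 semitones → A
  A + 1 semitone → Bb
Scale: Bb C D Eb F G A
Degree 4 = Eb


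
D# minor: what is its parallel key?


Step by step:
Parallel keys share the same tonic but differ in mode
D# minor → parallel is D# major
= D# major


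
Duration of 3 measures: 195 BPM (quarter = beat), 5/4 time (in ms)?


Quarter-note beat duration = 60000 / 195 ms
Beats per measure (5/4) = 5
One measure = 5 × 60000 / 195 = 300000 / 195 ms
3 measures = 3 × 300000 / 195 = 900000 / 195
= 4615.4 ms


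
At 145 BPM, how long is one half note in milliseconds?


Let's work it out.
One quarter-note beat = 60000 / BPM = 60000 / 145 ms
Half note = 2 × quarter note
Duration = 2 × 60000 / 145 = 120000 / 145
= 827.6 ms


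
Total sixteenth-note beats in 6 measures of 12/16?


Time signature 12/16: the bottom number 16 means the sixteenth note gets one count
The top number 12 means 12 sixteenth-note beats per measure
Total = 12 × 6 measures
= 72 sixteenth-note beats


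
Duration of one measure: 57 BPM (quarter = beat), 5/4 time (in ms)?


Working:
Quarter-note beat duration = 60000 / 57 ms
Beats per measure (5/4) = 5
One measure = 5 × 60000 / 57 = 300000 / 57 ms
= 5263.2 ms


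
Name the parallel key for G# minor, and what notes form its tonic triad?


Let's work it out.
Parallel keys share the same tonic but differ in mode
G# minor → parallel is G# major
Tonic triad of G# major = G# B# D#
= G# major; triad = G# B# D#


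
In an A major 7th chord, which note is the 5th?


Step by step:
Major 7th chord = root + major 3rd + perfect 5th + major 7th
Seventh chords stack in thirds, so the letter names are A-C-E-G
Root: A
Major 3rd above A: C#
Perfect 5th above A: E
Major 7th above A: G#
The 5th = E


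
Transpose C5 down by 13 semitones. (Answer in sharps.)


Reasoning:
C5: chromatic position 0 in octave 5 → absolute = 5×12 + 0 = 60
Transpose down 13: 60 - 13 = 47
47 = 3×12 + 11 → B in octave 3
Result = B3


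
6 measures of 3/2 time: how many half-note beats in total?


Reasoning:
Time signature 3/2: the bottom number 2 means the half note gets one count
The top number 3 means 3 half-note beats per measure
Total = 3 × 6 measures
= 18 half-note beats


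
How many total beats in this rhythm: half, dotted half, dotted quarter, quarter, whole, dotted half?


Step by step:
Beat values:
  half = 2 beats
  dotted half = 3 beats
  dotted quarter = 1.5 beats
  quarter = 1 beat
  whole = 4 beats
  dotted half = 3 beats
Sum = 2 + 3 + 1.5 + 1 + 4 + 3
= 14.5 beats


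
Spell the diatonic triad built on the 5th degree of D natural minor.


Solution.
D natural minor scale: D E F G A Bb C
Diatonic triad on degree 5 stacks scale notes 5, 7, 2: A C E
A→C = 3 semitones; A→E = 7 semitones → minor triad
= A C E (minor)


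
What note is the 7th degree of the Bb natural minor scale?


Let's work it out.
Natural minor scale pattern: W-H-W-W-H-W-W (2-1-2-2-1-2-2 semitones)
Starting from Bb:
  Bb + 2 semitones → C
  C + 1 semitone → Db
  Db + 2 semitones → Eb
  Eb + 2 semitones → F
  F + 1 semitone → Gb
  Gb + 2 semitones → Ab
  Ab + 2 semitones → Bb
Scale: Bb C Db Eb F Gb Ab
Degree 7 = Ab


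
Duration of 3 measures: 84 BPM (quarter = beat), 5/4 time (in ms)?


Solution.
Quarter-note beat duration = 60000 / 84 ms
Beats per measure (5/4) = 5
One measure = 5 × 60000 / 84 = 300000 / 84 ms
3 measures = 3 × 300000 / 84 = 900000 / 84
= 10714.3 ms


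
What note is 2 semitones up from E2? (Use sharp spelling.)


Let's work it out.
E2: chromatic position 4 in octave 2 → absolute = 2×12 + 4 = 28
Transpose up 2: 28 + 2 = 30
30 = 2×12 + 6 → F# in octave 2
Result = F#2


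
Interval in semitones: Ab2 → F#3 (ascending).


Absolute semitone position = octave×12 + chromatic position
Ab2: 2×12 + 8 = 32
F#3: 3×12 + 6 = 42
Difference = 42 - 32 = 10
= 10 semitones


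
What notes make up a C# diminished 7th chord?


Step by step:
Diminished 7th chord = root + minor 3rd + diminished 5th + diminished 7th
Seventh chords stack in thirds, so the letter names are C-E-G-B
Root: C#
Minor 3rd above C#: E
Diminished 5th above C#: G
Diminished 7th above C#: Bb
Chord = C# E G Bb


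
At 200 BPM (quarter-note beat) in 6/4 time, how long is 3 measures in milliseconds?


Quarter-note beat duration = 60000 / 200 ms
Beats per measure (6/4) = 6
One measure = 6 × 60000 / 200 = 360000 / 200 ms
3 measures = 3 × 360000 / 200 = 1080000 / 200
= 5400.0 ms


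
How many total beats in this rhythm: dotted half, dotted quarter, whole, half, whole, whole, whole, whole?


Step by step:
Beat values:
  dotted half = 3 beats
  dotted quarter = 1.5 beats
  whole = 4 beats
  half = 2 beats
  whole = 4 beats
  whole = 4 beats
  whole = 4 beats
  whole = 4 beats
Sum = 3 + 1.5 + 4 + 2 + 4 + 4 + 4 + 4
= 26.5 beats


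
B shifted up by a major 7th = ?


major 7th: 7 letter names, 11 semitones
Letter: B + 6 → A
Pitch: B + 11 semitones, spelled as an A → A#
= A#


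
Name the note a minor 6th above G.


Let's work it out.
A 6th spans 6 letter names, so from G we land on E
A minor 6th = 8 semitones above G
Spell E at that pitch: Eb
= Eb


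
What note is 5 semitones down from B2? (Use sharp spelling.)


Let's work it out.
B2: chromatic position 11 in octave 2 → absolute = 2×12 + 11 = 35
Transpose down 5: 35 - 5 = 30
30 = 2×12 + 6 → F# in octave 2
Result = F#2


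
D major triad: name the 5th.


Major triad = root + major 3rd (4 semitones) + perfect 5th (7 semitones)
A triad on D stacks thirds, so the chord tones use letter names D-F-A
Root: D
Major 3rd above D: F#
Perfect 5th above D: A
The 5th = A


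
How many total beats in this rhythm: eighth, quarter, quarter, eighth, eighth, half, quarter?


Beat values:
  eighth = 0.5 beats
  quarter = 1 beat
  quarter = 1 beat
  eighth = 0.5 beats
  eighth = 0.5 beats
  half = 2 beats
  quarter = 1 beat
Sum = 0.5 + 1 + 1 + 0.5 + 0.5 + 2 + 1
= 6.5 beats


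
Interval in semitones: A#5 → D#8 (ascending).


Absolute semitone position = octave×12 + chromatic position
A#5: 5×12 + 10 = 70
D#8: 8×12 + 3 = 99
Difference = 99 - 70 = 29
= 29 semitones


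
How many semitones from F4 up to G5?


Reasoning:
Absolute semitone position = octave×12 + chromatic position
F4: 4×12 + 5 = 53
G5: 5×12 + 7 = 67
Difference = 67 - 53 = 14
= 14 semitones


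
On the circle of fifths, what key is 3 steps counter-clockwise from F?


Each counter-clockwise step moves down a perfect 5th (= up a perfect 4th)
From F: F → Bb → Eb → Ab
= Ab


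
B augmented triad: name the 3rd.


Step by step:
Augmented triad = root + major 3rd (4 semitones) + augmented 5th (8 semitones)
A triad on B stacks thirds, so the chord tones use letter names B-D-F
Root: B
Major 3rd above B: D#
Augmented 5th above B: F##
The 3rd = D#


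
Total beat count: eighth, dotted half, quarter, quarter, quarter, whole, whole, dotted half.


Step by step:
Beat values:
  eighth = 0.5 beats
  dotted half = 3 beats
  quarter = 1 beat
  quarter = 1 beat
  quarter = 1 beat
  whole = 4 beats
  whole = 4 beats
  dotted half = 3 beats
Sum = 0.5 + 3 + 1 + 1 + 1 + 4 + 4 + 3
= 17.5 beats


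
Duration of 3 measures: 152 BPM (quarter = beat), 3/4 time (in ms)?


Step by step:
Quarter-note beat duration = 60000 / 152 ms
Beats per measure (3/4) = 3
One measure = 3 × 60000 / 152 = 180000 / 152 ms
3 measures = 3 × 180000 / 152 = 540000 / 152
= 3552.6 ms


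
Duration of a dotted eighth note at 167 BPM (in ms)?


Let's work it out.
One quarter-note beat = 60000 / BPM = 60000 / 167 ms
Dotted eighth note = 3/4 × quarter note
Duration = 3/4 × 60000 / 167 = 45000 / 167
= 269.5 ms


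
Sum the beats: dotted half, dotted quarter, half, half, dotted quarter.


Working:
Beat values:
  dotted half = 3 beats
  dotted quarter = 1.5 beats
  half = 2 beats
  half = 2 beats
  dotted quarter = 1.5 beats
Sum = 3 + 1.5 + 2 + 2 + 1.5
= 10 beats


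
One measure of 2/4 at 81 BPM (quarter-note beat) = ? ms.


Reasoning:
Quarter-note beat duration = 60000 / 81 ms
Beats per measure (2/4) = 2
One measure = 2 × 60000 / 81 = 120000 / 81 ms
= 1481.5 ms


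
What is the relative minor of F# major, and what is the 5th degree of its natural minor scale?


Step by step:
The relative minor shares the major's key signature and starts on its 6th degree
6th degree = a major 6th above the tonic; a major 6th above F# is D#
→ relative minor of F# major is D# minor
D# natural minor scale: D# E# F# G# A# B C#
= D# minor; 5th degree = A#


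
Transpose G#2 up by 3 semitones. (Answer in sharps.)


Reasoning:
G#2: chromatic position 8 in octave 2 → absolute = 2×12 + 8 = 32
Transpose up 3: 32 + 3 = 35
35 = 2×12 + 11 → B in octave 2
Result = B2


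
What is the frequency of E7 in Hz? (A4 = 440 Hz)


Working:
f = 440 × 2^(n/12) where n = semitones from A4
E7: 31 semitones from A4
f = 440 × 2^(31/12)
f = 2637.02 Hz


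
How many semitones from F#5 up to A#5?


Absolute semitone position = octave×12 + chromatic position
F#5: 5×12 + 6 = 66
A#5: 5×12 + 10 = 70
Difference = 70 - 66 = 4
= 4 semitones


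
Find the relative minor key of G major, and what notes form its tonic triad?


Solution.
The relative minor shares the major's key signature and starts on its 6th degree
6th degree = a major 6th above the tonic; a major 6th above G is E
→ relative minor of G major is E minor
Tonic triad of E minor = root + minor 3rd + perfect 5th = E G B
= E minor; triad = E G B


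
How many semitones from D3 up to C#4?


Step by step:
Absolute semitone position = octave×12 + chromatic position
D3: 3×12 + 2 = 38
C#4: 4×12 + 1 = 49
Difference = 49 - 38 = 11
= 11 semitones


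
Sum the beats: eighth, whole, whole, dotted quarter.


Beat values:
  eighth = 0.5 beats
  whole = 4 beats
  whole = 4 beats
  dotted quarter = 1.5 beats
Sum = 0.5 + 4 + 4 + 1.5
= 10 beats


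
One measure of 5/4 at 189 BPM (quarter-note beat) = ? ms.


Working:
Quarter-note beat duration = 60000 / 189 ms
Beats per measure (5/4) = 5
One measure = 5 × 60000 / 189 = 300000 / 189 ms
= 1587.3 ms


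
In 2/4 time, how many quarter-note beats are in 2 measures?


Step by step:
Time signature 2/4: the bottom number 4 means the quarter note gets one count
The top number 2 means 2 quarter-note beats per measure
Total = 2 × 2 measures
= 4 quarter-note beats


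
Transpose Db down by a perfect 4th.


Let's work it out.
perfect 4th: 4 letter names, 5 semitones
Letter: D - 3 → A
Pitch: Db - 5 semitones, spelled as an A → Ab
= Ab


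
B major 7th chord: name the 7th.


Let's work it out.
Major 7th chord = root + major 3rd + perfect 5th + major 7th
Seventh chords stack in thirds, so the letter names are B-D-F-A
Root: B
Major 3rd above B: D#
Perfect 5th above B: F#
Major 7th above B: A#
The 7th = A#


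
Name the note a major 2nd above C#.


Let's work it out.
A 2nd spans 2 letter names, so from C we land on D
A major 2nd = 2 semitones above C#
Spell D at that pitch: D#
= D#


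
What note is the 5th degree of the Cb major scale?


Solution.
Major scale pattern: W-W-H-W-W-W-H (2-2-1-2-2-2-1 semitones)
Starting from Cb:
  Cb + 2 semitones → Db
  Db + 2 semitones → Eb
  Eb + 1 semitone → Fb
  Fb + 2 semitones → Gb
  Gb + 2 semitones → Ab
  Ab + 2 semitones → Bb
  Bb + 1 semitone → Cb
Scale: Cb Db Eb Fb Gb Ab Bb
Degree 5 = Gb


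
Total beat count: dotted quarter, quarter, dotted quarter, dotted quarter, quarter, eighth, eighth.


Beat values:
  dotted quarter = 1.5 beats
  quarter = 1 beat
  dotted quarter = 1.5 beats
  dotted quarter = 1.5 beats
  quarter = 1 beat
  eighth = 0.5 beats
  eighth = 0.5 beats
Sum = 1.5 + 1 + 1.5 + 1.5 + 1 + 0.5 + 0.5
= 7.5 beats


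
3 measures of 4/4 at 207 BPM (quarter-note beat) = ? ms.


Solution.
Quarter-note beat duration = 60000 / 207 ms
Beats per measure (4/4) = 4
One measure = 4 × 60000 / 207 = 240000 / 207 ms
3 measures = 3 × 240000 / 207 = 720000 / 207
= 3478.3 ms


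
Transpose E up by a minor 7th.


minor 7th: 7 letter names, 10 semitones
Letter: E + 6 → D
Pitch: E + 10 semitones, spelled as a D → D
= D


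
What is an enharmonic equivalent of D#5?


Step by step:
Enharmonic notes sound the same pitch but are spelled with different letter names
D# and Eb name the same pitch class
= Eb5


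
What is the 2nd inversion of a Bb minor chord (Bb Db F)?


Let's work it out.
Root position: Bb Db F
2nd inversion: move root and 3rd up an octave
Bass note: F
Notes (bottom to top) = F Bb Db


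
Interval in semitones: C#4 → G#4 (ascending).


Absolute semitone position = octave×12 + chromatic position
C#4: 4×12 + 1 = 49
G#4: 4×12 + 8 = 56
Difference = 56 - 49 = 7
= 7 semitones


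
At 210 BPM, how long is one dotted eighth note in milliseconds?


Reasoning:
One quarter-note beat = 60000 / BPM = 60000 / 210 ms
Dotted eighth note = 3/4 × quarter note
Duration = 3/4 × 60000 / 210 = 45000 / 210
= 214.3 ms


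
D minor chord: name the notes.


Minor triad = root + minor 3rd (3 semitones) + perfect 5th (7 semitones)
A triad on D stacks thirds, so the chord tones use letter names D-F-A
Root: D
Minor 3rd above D: F
Perfect 5th above D: A
Chord = D F A


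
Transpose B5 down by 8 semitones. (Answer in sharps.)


Let's work it out.
B5: chromatic position 11 in octave 5 → absolute = 5×12 + 11 = 71
Transpose down 8: 71 - 8 = 63
63 = 5×12 + 3 → D# in octave 5
Result = D#5


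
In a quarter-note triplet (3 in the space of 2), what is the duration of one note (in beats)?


Solution.
Triplet: 3 notes occupy the space of 2 quarter notes
Space = 2 × 1 = 2 beats
Each triplet note = 2 / 3 = 2/3 beats
= 2/3 beats


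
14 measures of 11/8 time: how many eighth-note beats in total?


Reasoning:
Time signature 11/8: the bottom number 8 means the eighth note gets one count
The top number 11 means 11 eighth-note beats per measure
Total = 11 × 14 measures
= 154 eighth-note beats


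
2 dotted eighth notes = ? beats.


Base eighth note = 1/2 beats
Dot 1 adds half the previous value: +1/4
One dotted eighth = 1/2 + 1/4 = 3/4
2 of them = 2 × 3/4 = 3/2
= 3/2 beats


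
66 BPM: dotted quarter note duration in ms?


One quarter-note beat = 60000 / BPM = 60000 / 66 ms
Dotted quarter note = 3/2 × quarter note
Duration = 3/2 × 60000 / 66 = 90000 / 66
= 1363.6 ms


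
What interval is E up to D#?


Working:
Letter names: E → D spans 7 letter names → a 7th
Semitones: E → D# = 11 half-steps
A 7th of 11 semitones is a major 7th
= major 7th


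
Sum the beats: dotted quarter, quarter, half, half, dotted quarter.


Let's work it out.
Beat values:
  dotted quarter = 1.5 beats
  quarter = 1 beat
  half = 2 beats
  half = 2 beats
  dotted quarter = 1.5 beats
Sum = 1.5 + 1 + 2 + 2 + 1.5
= 8 beats


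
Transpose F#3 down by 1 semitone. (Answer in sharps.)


Reasoning:
F#3: chromatic position 6 in octave 3 → absolute = 3×12 + 6 = 42
Transpose down 1: 42 - 1 = 41
41 = 3×12 + 5 → F in octave 3
Result = F3


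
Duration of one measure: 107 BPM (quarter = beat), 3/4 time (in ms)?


Step by step:
Quarter-note beat duration = 60000 / 107 ms
Beats per measure (3/4) = 3
One measure = 3 × 60000 / 107 = 180000 / 107 ms
= 1682.2 ms


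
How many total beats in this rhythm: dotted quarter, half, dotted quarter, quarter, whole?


Reasoning:
Beat values:
  dotted quarter = 1.5 beats
  half = 2 beats
  dotted quarter = 1.5 beats
  quarter = 1 beat
  whole = 4 beats
Sum = 1.5 + 2 + 1.5 + 1 + 4
= 10 beats


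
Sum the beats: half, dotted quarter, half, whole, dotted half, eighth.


Solution.
Beat values:
  half = 2 beats
  dotted quarter = 1.5 beats
  half = 2 beats
  whole = 4 beats
  dotted half = 3 beats
  eighth = 0.5 beats
Sum = 2 + 1.5 + 2 + 4 + 3 + 0.5
= 13 beats


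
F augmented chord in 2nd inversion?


Root position: F A C#
2nd inversion: move root and 3rd up an octave
Bass note: C#
Notes (bottom to top) = C# F A


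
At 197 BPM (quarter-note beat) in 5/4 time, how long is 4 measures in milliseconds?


Working:
Quarter-note beat duration = 60000 / 197 ms
Beats per measure (5/4) = 5
One measure = 5 × 60000 / 197 = 300000 / 197 ms
4 measures = 4 × 300000 / 197 = 1200000 / 197
= 6091.4 ms


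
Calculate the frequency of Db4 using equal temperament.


Reasoning:
f = 440 × 2^(n/12) where n = semitones from A4
Db4: -8 semitones from A4
f = 440 × 2^(-8/12)
f = 277.18 Hz


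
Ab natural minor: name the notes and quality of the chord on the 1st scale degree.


Ab natural minor scale: Ab Bb Cb Db Eb Fb Gb
Diatonic triad on degree 1 stacks scale notes 1, 3, 5: Ab Cb Eb
Ab→Cb = 3 semitones; Ab→Eb = 7 semitones → minor triad
= Ab Cb Eb (minor)


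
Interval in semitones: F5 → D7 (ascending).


Working:
Absolute semitone position = octave×12 + chromatic position
F5: 5×12 + 5 = 65
D7: 7×12 + 2 = 86
Difference = 86 - 65 = 21
= 21 semitones


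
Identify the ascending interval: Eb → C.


Solution.
Letter names: E → C spans 6 letter names → a 6th
Semitones: Eb → C = 9 half-steps
A 6th of 9 semitones is a major 6th
= major 6th


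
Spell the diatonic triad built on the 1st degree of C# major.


Solution.
C# major scale: C# D# E# F# G# A# B#
Diatonic triad on degree 1 stacks scale notes 1, 3, 5: C# E# G#
C#→E# = 4 semitones; C#→G# = 7 semitones → major triad
= C# E# G# (major)


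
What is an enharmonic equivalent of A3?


Enharmonic notes sound the same pitch but are spelled with different letter names
A and Bbb name the same pitch class
= Bbb3


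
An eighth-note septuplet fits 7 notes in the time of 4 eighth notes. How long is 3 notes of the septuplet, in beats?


Working:
Septuplet: 7 notes occupy the space of 4 eighth notes
Space = 4 × 1/2 = 2 beats
Each septuplet note = 2 / 7 = 2/7 beats
3 notes = 3 × 2/7 = 6/7
= 6/7 beats


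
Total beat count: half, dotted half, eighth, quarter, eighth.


Solution.
Beat values:
  half = 2 beats
  dotted half = 3 beats
  eighth = 0.5 beats
  quarter = 1 beat
  eighth = 0.5 beats
Sum = 2 + 3 + 0.5 + 1 + 0.5
= 7 beats


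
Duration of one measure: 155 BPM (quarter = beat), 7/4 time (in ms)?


Let's work it out.
Quarter-note beat duration = 60000 / 155 ms
Beats per measure (7/4) = 7
One measure = 7 × 60000 / 155 = 420000 / 155 ms
= 2709.7 ms


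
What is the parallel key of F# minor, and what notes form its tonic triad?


Let's work it out.
Parallel keys share the same tonic but differ in mode
F# minor → parallel is F# major
Tonic triad of F# major = F# A# C#
= F# major; triad = F# A# C#


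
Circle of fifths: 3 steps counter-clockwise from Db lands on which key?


Each counter-clockwise step moves down a perfect 5th (= up a perfect 4th)
From Db: Db → F#/Gb → B → E
= E


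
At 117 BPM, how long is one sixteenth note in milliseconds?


Let's work it out.
One quarter-note beat = 60000 / BPM = 60000 / 117 ms
Sixteenth note = 1/4 × quarter note
Duration = 1/4 × 60000 / 117 = 15000 / 117
= 128.2 ms


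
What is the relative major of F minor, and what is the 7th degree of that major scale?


The relative major shares the key signature and is a minor 3rd above the minor tonic
A minor 3rd above F is Ab
→ relative major of F minor is Ab major
Ab major scale: Ab Bb C Db Eb F G
= Ab major; 7th degree = G


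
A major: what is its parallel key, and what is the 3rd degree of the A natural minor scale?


Reasoning:
Parallel keys share the same tonic but differ in mode
A major → parallel is A minor
A natural minor scale: A B C D E F G
= A minor; 3rd degree = C


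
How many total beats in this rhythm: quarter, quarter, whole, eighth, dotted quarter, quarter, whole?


Step by step:
Beat values:
  quarter = 1 beat
  quarter = 1 beat
  whole = 4 beats
  eighth = 0.5 beats
  dotted quarter = 1.5 beats
  quarter = 1 beat
  whole = 4 beats
Sum = 1 + 1 + 4 + 0.5 + 1.5 + 1 + 4
= 13 beats


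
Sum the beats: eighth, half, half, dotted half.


Let's work it out.
Beat values:
  eighth = 0.5 beats
  half = 2 beats
  half = 2 beats
  dotted half = 3 beats
Sum = 0.5 + 2 + 2 + 3
= 7.5 beats


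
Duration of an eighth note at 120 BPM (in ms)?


One quarter-note beat = 60000 / BPM = 60000 / 120 ms
Eighth note = 1/2 × quarter note
Duration = 1/2 × 60000 / 120 = 30000 / 120
= 250.0 ms


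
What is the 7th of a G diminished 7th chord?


Step by step:
Diminished 7th chord = root + minor 3rd + diminished 5th + diminished 7th
Seventh chords stack in thirds, so the letter names are G-B-D-F
Root: G
Minor 3rd above G: Bb
Diminished 5th above G: Db
Diminished 7th above G: Fb
The 7th = Fb


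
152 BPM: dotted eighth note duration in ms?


One quarter-note beat = 60000 / BPM = 60000 / 152 ms
Dotted eighth note = 3/4 × quarter note
Duration = 3/4 × 60000 / 152 = 45000 / 152
= 296.1 ms


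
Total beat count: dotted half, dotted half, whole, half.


Solution.
Beat values:
  dotted half = 3 beats
  dotted half = 3 beats
  whole = 4 beats
  half = 2 beats
Sum = 3 + 3 + 4 + 2
= 12 beats


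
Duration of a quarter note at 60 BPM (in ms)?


One quarter-note beat = 60000 / BPM = 60000 / 60 ms
Duration = 60000 / 60
= 1000.0 ms


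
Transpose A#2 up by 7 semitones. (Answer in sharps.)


Let's work it out.
A#2: chromatic position 10 in octave 2 → absolute = 2×12 + 10 = 34
Transpose up 7: 34 + 7 = 41
41 = 3×12 + 5 → F in octave 3
Result = F3


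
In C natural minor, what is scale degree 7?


Step by step:
Natural minor scale pattern: W-H-W-W-H-W-W (2-1-2-2-1-2-2 semitones)
Starting from C:
  C + 2 semitones → D
  D + 1 semitone → Eb
  Eb + 2 semitones → F
  F + 2 semitones → G
  G + 1 semitone → Ab
  Ab + 2 semitones → Bb
  Bb + 2 semitones → C
Scale: C D Eb F G Ab Bb
Degree 7 = Bb


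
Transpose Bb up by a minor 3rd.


Reasoning:
minor 3rd: 3 letter names, 3 semitones
Letter: B + 2 → D
Pitch: Bb + 3 semitones, spelled as a D → Db
= Db


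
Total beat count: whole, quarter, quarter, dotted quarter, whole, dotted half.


Reasoning:
Beat values:
  whole = 4 beats
  quarter = 1 beat
  quarter = 1 beat
  dotted quarter = 1.5 beats
  whole = 4 beats
  dotted half = 3 beats
Sum = 4 + 1 + 1 + 1.5 + 4 + 3
= 14.5 beats


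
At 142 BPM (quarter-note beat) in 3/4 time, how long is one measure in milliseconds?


Step by step:
Quarter-note beat duration = 60000 / 142 ms
Beats per measure (3/4) = 3
One measure = 3 × 60000 / 142 = 180000 / 142 ms
= 1267.6 ms


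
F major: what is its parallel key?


Parallel keys share the same tonic but differ in mode
F major → parallel is F minor
= F minor


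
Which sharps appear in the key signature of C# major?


Sharp major keys follow the circle of fifths: C(0), G(1), D(2), A(3), E(4), B(5), F#(6), C#(7)
C# major has 7 sharps
Order of sharps: F# C# G# D# A# E# B# → first 7: F#, C#, G#, D#, A#, E#, B#
= F#, C#, G#, D#, A#, E#, B#


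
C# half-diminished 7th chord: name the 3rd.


Working:
Half-diminished 7th chord = root + minor 3rd + diminished 5th + minor 7th
Seventh chords stack in thirds, so the letter names are C-E-G-B
Root: C#
Minor 3rd above C#: E
Diminished 5th above C#: G
Minor 7th above C#: B
The 3rd = E


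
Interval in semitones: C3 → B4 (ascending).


Let's work it out.
Absolute semitone position = octave×12 + chromatic position
C3: 3×12 + 0 = 36
B4: 4×12 + 11 = 59
Difference = 59 - 36 = 23
= 23 semitones


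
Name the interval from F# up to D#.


Letter names: F → D spans 6 letter names → a 6th
Semitones: F# → D# = 9 half-steps
A 6th of 9 semitones is a major 6th
= major 6th


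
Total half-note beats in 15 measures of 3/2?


Time signature 3/2: the bottom number 2 means the half note gets one count
The top number 3 means 3 half-note beats per measure
Total = 3 × 15 measures
= 45 half-note beats


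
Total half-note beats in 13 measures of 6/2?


Let's work it out.
Time signature 6/2: the bottom number 2 means the half note gets one count
The top number 6 means 6 half-note beats per measure
Total = 6 × 13 measures
= 78 half-note beats


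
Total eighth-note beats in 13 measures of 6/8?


Time signature 6/8: the bottom number 8 means the eighth note gets one count
The top number 6 means 6 eighth-note beats per measure
Total = 6 × 13 measures
= 78 eighth-note beats


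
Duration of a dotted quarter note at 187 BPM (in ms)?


Working:
One quarter-note beat = 60000 / BPM = 60000 / 187 ms
Dotted quarter note = 3/2 × quarter note
Duration = 3/2 × 60000 / 187 = 90000 / 187
= 481.3 ms


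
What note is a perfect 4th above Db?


Working:
A 4th spans 4 letter names, so from D we land on G
A perfect 4th = 5 semitones above Db
Spell G at that pitch: Gb
= Gb


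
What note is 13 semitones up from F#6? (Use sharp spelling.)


F#6: chromatic position 6 in octave 6 → absolute = 6×12 + 6 = 78
Transpose up 13: 78 + 13 = 91
91 = 7×12 + 7 → G in octave 7
Result = G7


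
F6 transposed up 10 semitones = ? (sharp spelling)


Let's work it out.
F6: chromatic position 5 in octave 6 → absolute = 6×12 + 5 = 77
Transpose up 10: 77 + 10 = 87
87 = 7×12 + 3 → D# in octave 7
Result = D#7


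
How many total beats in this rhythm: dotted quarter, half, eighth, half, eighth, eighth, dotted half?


Beat values:
  dotted quarter = 1.5 beats
  half = 2 beats
  eighth = 0.5 beats
  half = 2 beats
  eighth = 0.5 beats
  eighth = 0.5 beats
  dotted half = 3 beats
Sum = 1.5 + 2 + 0.5 + 2 + 0.5 + 0.5 + 3
= 10 beats


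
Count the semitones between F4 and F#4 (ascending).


Step by step:
Absolute semitone position = octave×12 + chromatic position
F4: 4×12 + 5 = 53
F#4: 4×12 + 6 = 54
Difference = 54 - 53 = 1
= 1 semitone


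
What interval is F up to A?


Working:
Letter names: F → A spans 3 letter names → a 3rd
Semitones: F → A = 4 half-steps
A 3rd of 4 semitones is a major 3rd
= major 3rd


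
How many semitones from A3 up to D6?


Step by step:
Absolute semitone position = octave×12 + chromatic position
A3: 3×12 + 9 = 45
D6: 6×12 + 2 = 74
Difference = 74 - 45 = 29
= 29 semitones


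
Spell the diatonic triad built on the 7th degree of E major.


E major scale: E F# G# A B C# D#
Diatonic triad on degree 7 stacks scale notes 7, 2, 4: D# F# A
D#→F# = 3 semitones; D#→A = 6 semitones → diminished triad
= D# F# A (diminished)


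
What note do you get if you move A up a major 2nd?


Solution.
major 2nd: 2 letter names, 2 semitones
Letter: A + 1 → B
Pitch: A + 2 semitones, spelled as a B → B
= B


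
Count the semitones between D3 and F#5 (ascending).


Absolute semitone position = octave×12 + chromatic position
D3: 3×12 + 2 = 38
F#5: 5×12 + 6 = 66
Difference = 66 - 38 = 28
= 28 semitones


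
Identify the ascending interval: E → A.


Letter names: E → A spans 4 letter names → a 4th
Semitones: E → A = 5 half-steps
A 4th of 5 semitones is a perfect 4th
= perfect 4th


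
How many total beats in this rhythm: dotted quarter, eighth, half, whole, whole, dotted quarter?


Beat values:
  dotted quarter = 1.5 beats
  eighth = 0.5 beats
  half = 2 beats
  whole = 4 beats
  whole = 4 beats
  dotted quarter = 1.5 beats
Sum = 1.5 + 0.5 + 2 + 4 + 4 + 1.5
= 13.5 beats


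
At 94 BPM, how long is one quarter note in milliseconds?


One quarter-note beat = 60000 / BPM = 60000 / 94 ms
Duration = 60000 / 94
= 638.3 ms


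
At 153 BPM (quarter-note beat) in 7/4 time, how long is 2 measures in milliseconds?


Solution.
Quarter-note beat duration = 60000 / 153 ms
Beats per measure (7/4) = 7
One measure = 7 × 60000 / 153 = 420000 / 153 ms
2 measures = 2 × 420000 / 153 = 840000 / 153
= 5490.2 ms


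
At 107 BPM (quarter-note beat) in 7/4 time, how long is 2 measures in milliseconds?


Quarter-note beat duration = 60000 / 107 ms
Beats per measure (7/4) = 7
One measure = 7 × 60000 / 107 = 420000 / 107 ms
2 measures = 2 × 420000 / 107 = 840000 / 107
= 7850.5 ms


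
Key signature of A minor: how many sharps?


Sharp minor keys follow the circle of fifths: A(0), E(1), B(2), F#(3), C#(4), G#(5), D#(6), A#(7)
A minor has 0 sharps
= 0 sharps


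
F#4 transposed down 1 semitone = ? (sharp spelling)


Solution.
F#4: chromatic position 6 in octave 4 → absolute = 4×12 + 6 = 54
Transpose down 1: 54 - 1 = 53
53 = 4×12 + 5 → F in octave 4
Result = F4


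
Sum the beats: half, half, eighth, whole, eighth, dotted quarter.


Solution.
Beat values:
  half = 2 beats
  half = 2 beats
  eighth = 0.5 beats
  whole = 4 beats
  eighth = 0.5 beats
  dotted quarter = 1.5 beats
Sum = 2 + 2 + 0.5 + 4 + 0.5 + 1.5
= 10.5 beats


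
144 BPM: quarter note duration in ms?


Solution.
One quarter-note beat = 60000 / BPM = 60000 / 144 ms
Duration = 60000 / 144
= 416.7 ms


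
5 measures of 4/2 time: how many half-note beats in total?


Time signature 4/2: the bottom number 2 means the half note gets one count
The top number 4 means 4 half-note beats per measure
Total = 4 × 5 measures
= 20 half-note beats


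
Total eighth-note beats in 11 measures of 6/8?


Working:
Time signature 6/8: the bottom number 8 means the eighth note gets one count
The top number 6 means 6 eighth-note beats per measure
Total = 6 × 11 measures
= 66 eighth-note beats


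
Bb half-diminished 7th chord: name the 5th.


Solution.
Half-diminished 7th chord = root + minor 3rd + diminished 5th + minor 7th
Seventh chords stack in thirds, so the letter names are B-D-F-A
Root: Bb
Minor 3rd above Bb: Db
Diminished 5th above Bb: Fb
Minor 7th above Bb: Ab
The 5th = Fb


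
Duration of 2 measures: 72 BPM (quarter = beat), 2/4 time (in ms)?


Quarter-note beat duration = 60000 / 72 ms
Beats per measure (2/4) = 2
One measure = 2 × 60000 / 72 = 120000 / 72 ms
2 measures = 2 × 120000 / 72 = 240000 / 72
= 3333.3 ms


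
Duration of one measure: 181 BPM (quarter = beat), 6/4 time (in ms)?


Reasoning:
Quarter-note beat duration = 60000 / 181 ms
Beats per measure (6/4) = 6
One measure = 6 × 60000 / 181 = 360000 / 181 ms
= 1989.0 ms


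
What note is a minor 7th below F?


Let's work it out.
A 7th spans 7 letter names, so from F we land on G
A minor 7th = 10 semitones below F
Spell G at that pitch: G
= G


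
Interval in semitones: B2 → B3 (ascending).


Working:
Absolute semitone position = octave×12 + chromatic position
B2: 2×12 + 11 = 35
B3: 3×12 + 11 = 47
Difference = 47 - 35 = 12
= 12 semitones


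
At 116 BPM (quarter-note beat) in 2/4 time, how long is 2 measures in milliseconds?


Quarter-note beat duration = 60000 / 116 ms
Beats per measure (2/4) = 2
One measure = 2 × 60000 / 116 = 120000 / 116 ms
2 measures = 2 × 120000 / 116 = 240000 / 116
= 2069.0 ms


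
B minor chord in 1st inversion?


Solution.
Root position: B D F#
1st inversion: move root up an octave
Bass note: D
Notes (bottom to top) = D F# B


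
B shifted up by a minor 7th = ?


Step by step:
minor 7th: 7 letter names, 10 semitones
Letter: B + 6 → A
Pitch: B + 10 semitones, spelled as an A → A
= A


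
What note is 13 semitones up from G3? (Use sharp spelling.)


Step by step:
G3: chromatic position 7 in octave 3 → absolute = 3×12 + 7 = 43
Transpose up 13: 43 + 13 = 56
56 = 4×12 + 8 → G# in octave 4
Result = G#4


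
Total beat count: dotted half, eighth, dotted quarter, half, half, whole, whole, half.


Beat values:
  dotted half = 3 beats
  eighth = 0.5 beats
  dotted quarter = 1.5 beats
  half = 2 beats
  half = 2 beats
  whole = 4 beats
  whole = 4 beats
  half = 2 beats
Sum = 3 + 0.5 + 1.5 + 2 + 2 + 4 + 4 + 2
= 19 beats


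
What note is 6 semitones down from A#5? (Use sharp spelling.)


A#5: chromatic position 10 in octave 5 → absolute = 5×12 + 10 = 70
Transpose down 6: 70 - 6 = 64
64 = 5×12 + 4 → E in octave 5
Result = E5


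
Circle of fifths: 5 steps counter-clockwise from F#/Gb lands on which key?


Step by step:
Each counter-clockwise step moves down a perfect 5th (= up a perfect 4th)
From F#/Gb: F#/Gb → B → E → A → D → G
= G


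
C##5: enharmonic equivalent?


Step by step:
Enharmonic notes sound the same pitch but are spelled with different letter names
C## and D name the same pitch class
= D5


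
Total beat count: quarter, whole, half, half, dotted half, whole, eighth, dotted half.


Beat values:
  quarter = 1 beat
  whole = 4 beats
  half = 2 beats
  half = 2 beats
  dotted half = 3 beats
  whole = 4 beats
  eighth = 0.5 beats
  dotted half = 3 beats
Sum = 1 + 4 + 2 + 2 + 3 + 4 + 0.5 + 3
= 19.5 beats


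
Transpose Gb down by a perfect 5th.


Reasoning:
perfect 5th: 5 letter names, 7 semitones
Letter: G - 4 → C
Pitch: Gb - 7 semitones, spelled as a C → Cb
= Cb


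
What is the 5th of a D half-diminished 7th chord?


Solution.
Half-diminished 7th chord = root + minor 3rd + diminished 5th + minor 7th
Seventh chords stack in thirds, so the letter names are D-F-A-C
Root: D
Minor 3rd above D: F
Diminished 5th above D: Ab
Minor 7th above D: C
The 5th = Ab


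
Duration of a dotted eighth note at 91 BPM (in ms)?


Working:
One quarter-note beat = 60000 / BPM = 60000 / 91 ms
Dotted eighth note = 3/4 × quarter note
Duration = 3/4 × 60000 / 91 = 45000 / 91
= 494.5 ms


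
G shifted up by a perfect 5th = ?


Reasoning:
perfect 5th: 5 letter names, 7 semitones
Letter: G + 4 → D
Pitch: G + 7 semitones, spelled as a D → D
= D


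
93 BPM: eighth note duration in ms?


Reasoning:
One quarter-note beat = 60000 / BPM = 60000 / 93 ms
Eighth note = 1/2 × quarter note
Duration = 1/2 × 60000 / 93 = 30000 / 93
= 322.6 ms


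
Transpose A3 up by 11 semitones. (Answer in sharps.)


Working:
A3: chromatic position 9 in octave 3 → absolute = 3×12 + 9 = 45
Transpose up 11: 45 + 11 = 56
56 = 4×12 + 8 → G# in octave 4
Result = G#4


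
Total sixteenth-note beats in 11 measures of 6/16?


Time signature 6/16: the bottom number 16 means the sixteenth note gets one count
The top number 6 means 6 sixteenth-note beats per measure
Total = 6 × 11 measures
= 66 sixteenth-note beats


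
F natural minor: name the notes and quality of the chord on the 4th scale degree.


Let's work it out.
F natural minor scale: F G Ab Bb C Db Eb
Diatonic triad on degree 4 stacks scale notes 4, 6, 1: Bb Db F
Bb→Db = 3 semitones; Bb→F = 7 semitones → minor triad
= Bb Db F (minor)


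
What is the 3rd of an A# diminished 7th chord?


Diminished 7th chord = root + minor 3rd + diminished 5th + diminished 7th
Seventh chords stack in thirds, so the letter names are A-C-E-G
Root: A#
Minor 3rd above A#: C#
Diminished 5th above A#: E
Diminished 7th above A#: G
The 3rd = C#


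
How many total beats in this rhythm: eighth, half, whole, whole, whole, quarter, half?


Let's work it out.
Beat values:
  eighth = 0.5 beats
  half = 2 beats
  whole = 4 beats
  whole = 4 beats
  whole = 4 beats
  quarter = 1 beat
  half = 2 beats
Sum = 0.5 + 2 + 4 + 4 + 4 + 1 + 2
= 17.5 beats


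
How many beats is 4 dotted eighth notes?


Working:
Base eighth note = 1/2 beats
Dot 1 adds half the previous value: +1/4
One dotted eighth = 1/2 + 1/4 = 3/4
4 of them = 4 × 3/4 = 3
= 3 beats


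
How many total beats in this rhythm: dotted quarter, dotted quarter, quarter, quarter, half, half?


Beat values:
  dotted quarter = 1.5 beats
  dotted quarter = 1.5 beats
  quarter = 1 beat
  quarter = 1 beat
  half = 2 beats
  half = 2 beats
Sum = 1.5 + 1.5 + 1 + 1 + 2 + 2
= 9 beats


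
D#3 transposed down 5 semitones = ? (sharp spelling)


Let's work it out.
D#3: chromatic position 3 in octave 3 → absolute = 3×12 + 3 = 39
Transpose down 5: 39 - 5 = 34
34 = 2×12 + 10 → A# in octave 2
Result = A#2


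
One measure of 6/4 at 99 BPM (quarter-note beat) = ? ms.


Working:
Quarter-note beat duration = 60000 / 99 ms
Beats per measure (6/4) = 6
One measure = 6 × 60000 / 99 = 360000 / 99 ms
= 3636.4 ms


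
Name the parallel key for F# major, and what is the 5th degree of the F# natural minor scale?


Let's work it out.
Parallel keys share the same tonic but differ in mode
F# major → parallel is F# minor
F# natural minor scale: F# G# A B C# D E
= F# minor; 5th degree = C#


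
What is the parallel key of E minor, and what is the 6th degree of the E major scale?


Solution.
Parallel keys share the same tonic but differ in mode
E minor → parallel is E major
E major scale: E F# G# A B C# D#
= E major; 6th degree = C#


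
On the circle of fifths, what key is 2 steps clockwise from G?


Step by step:
Each clockwise step on the circle of fifths moves up a perfect 5th
From G: G → D → A
= A


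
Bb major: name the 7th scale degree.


Working:
Major scale pattern: W-W-H-W-W-W-H (2-2-1-2-2-2-1 semitones)
Starting from Bb:
  Bb + 2 semitones → C
  C + 2 semitones → D
  D + 1 semitone → Eb
  Eb + 2 semitones → F
  F + 2 semitones → G
  G + 2 semitones → A
  A + 1 semitone → Bb
Scale: Bb C D Eb F G A
Degree 7 = A
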